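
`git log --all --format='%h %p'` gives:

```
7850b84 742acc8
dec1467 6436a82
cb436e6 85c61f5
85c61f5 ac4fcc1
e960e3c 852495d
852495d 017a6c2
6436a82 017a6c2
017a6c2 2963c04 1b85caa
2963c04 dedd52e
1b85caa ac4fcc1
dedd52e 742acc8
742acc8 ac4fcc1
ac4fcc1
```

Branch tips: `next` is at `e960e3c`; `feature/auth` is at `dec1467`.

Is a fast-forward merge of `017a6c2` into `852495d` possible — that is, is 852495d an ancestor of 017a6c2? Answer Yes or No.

No

A fast-forward from 852495d to 017a6c2 is possible iff 852495d is an ancestor of 017a6c2.
Ancestors of 017a6c2: {017a6c2, 1b85caa, 2963c04, 742acc8, ac4fcc1, dedd52e}.
852495d is not among them, so fast-forward is not possible.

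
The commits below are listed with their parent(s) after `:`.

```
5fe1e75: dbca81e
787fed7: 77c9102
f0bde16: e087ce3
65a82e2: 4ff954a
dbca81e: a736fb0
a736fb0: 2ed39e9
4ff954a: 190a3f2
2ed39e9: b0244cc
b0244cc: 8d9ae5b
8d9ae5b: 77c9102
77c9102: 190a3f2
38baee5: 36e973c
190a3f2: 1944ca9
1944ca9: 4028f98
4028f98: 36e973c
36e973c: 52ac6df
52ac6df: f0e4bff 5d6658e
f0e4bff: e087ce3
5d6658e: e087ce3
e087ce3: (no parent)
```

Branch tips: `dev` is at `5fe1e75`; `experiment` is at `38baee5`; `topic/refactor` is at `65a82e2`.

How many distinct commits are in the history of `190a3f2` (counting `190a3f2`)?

8

Walking parent pointers from 190a3f2: reachable set = {190a3f2, 1944ca9, 36e973c, 4028f98, 52ac6df, 5d6658e, e087ce3, f0e4bff}.
That is 8 commits.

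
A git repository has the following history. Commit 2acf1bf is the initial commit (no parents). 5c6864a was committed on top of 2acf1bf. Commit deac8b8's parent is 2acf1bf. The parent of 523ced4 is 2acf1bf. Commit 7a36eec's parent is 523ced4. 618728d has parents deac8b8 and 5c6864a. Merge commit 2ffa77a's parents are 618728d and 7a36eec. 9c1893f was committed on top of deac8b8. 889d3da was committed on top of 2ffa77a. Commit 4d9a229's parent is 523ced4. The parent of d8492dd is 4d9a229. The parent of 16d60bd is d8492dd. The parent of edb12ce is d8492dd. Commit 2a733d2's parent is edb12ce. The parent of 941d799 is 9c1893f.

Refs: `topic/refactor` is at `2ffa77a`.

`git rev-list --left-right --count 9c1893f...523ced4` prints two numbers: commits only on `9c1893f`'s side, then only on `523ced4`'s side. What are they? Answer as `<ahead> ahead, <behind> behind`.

Reachable from 9c1893f: {2acf1bf, 9c1893f, deac8b8}.
Reachable from 523ced4: {2acf1bf, 523ced4}.
Only in 9c1893f's history (ahead): {9c1893f, deac8b8} — 2.
Only in 523ced4's history (behind): {523ced4} — 1.

2 ahead, 1 behind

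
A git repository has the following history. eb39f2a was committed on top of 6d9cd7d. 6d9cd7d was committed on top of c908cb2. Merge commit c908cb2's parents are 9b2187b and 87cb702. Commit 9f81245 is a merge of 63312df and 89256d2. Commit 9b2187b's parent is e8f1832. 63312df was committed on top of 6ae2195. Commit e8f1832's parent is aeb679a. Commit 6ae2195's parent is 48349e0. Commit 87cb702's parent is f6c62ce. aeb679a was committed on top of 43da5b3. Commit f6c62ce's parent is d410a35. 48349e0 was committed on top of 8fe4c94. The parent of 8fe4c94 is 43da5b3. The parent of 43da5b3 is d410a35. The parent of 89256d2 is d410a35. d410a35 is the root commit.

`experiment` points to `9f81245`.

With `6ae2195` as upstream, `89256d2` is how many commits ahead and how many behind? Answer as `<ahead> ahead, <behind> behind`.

Reachable from 89256d2: {89256d2, d410a35}.
Reachable from 6ae2195: {43da5b3, 48349e0, 6ae2195, 8fe4c94, d410a35}.
Only in 89256d2's history (ahead): {89256d2} — 1.
Only in 6ae2195's history (behind): {43da5b3, 48349e0, 6ae2195, 8fe4c94} — 4.

1 ahead, 4 behind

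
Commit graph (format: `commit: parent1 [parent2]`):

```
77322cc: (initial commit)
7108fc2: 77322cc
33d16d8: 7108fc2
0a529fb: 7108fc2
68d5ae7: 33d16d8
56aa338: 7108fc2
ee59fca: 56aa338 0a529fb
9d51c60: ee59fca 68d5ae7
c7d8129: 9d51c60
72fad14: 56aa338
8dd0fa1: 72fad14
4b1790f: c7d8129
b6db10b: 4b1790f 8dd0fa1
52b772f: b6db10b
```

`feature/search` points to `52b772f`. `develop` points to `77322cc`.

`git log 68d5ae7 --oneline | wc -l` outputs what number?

4

Walking parent pointers from 68d5ae7: reachable set = {33d16d8, 68d5ae7, 7108fc2, 77322cc}.
That is 4 commits.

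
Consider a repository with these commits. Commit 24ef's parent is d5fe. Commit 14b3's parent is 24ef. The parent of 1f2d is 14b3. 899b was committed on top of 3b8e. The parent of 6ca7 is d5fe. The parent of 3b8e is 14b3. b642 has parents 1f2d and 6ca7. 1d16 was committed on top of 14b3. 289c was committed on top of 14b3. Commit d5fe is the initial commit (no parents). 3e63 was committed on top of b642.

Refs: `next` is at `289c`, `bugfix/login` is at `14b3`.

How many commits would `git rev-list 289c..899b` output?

2

Reachable from 899b: {14b3, 24ef, 3b8e, 899b, d5fe}.
Reachable from 289c: {14b3, 24ef, 289c, d5fe}.
In 899b's history but not 289c's: {3b8e, 899b} — 2 commits.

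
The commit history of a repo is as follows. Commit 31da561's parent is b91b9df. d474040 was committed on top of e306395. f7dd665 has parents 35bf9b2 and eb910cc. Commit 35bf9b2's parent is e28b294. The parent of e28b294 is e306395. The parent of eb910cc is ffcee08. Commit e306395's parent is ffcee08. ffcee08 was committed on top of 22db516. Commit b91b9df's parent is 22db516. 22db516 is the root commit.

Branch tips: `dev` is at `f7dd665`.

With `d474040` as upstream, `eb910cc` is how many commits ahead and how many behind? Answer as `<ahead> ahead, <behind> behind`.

1 ahead, 2 behind

Reachable from eb910cc: {22db516, eb910cc, ffcee08}.
Reachable from d474040: {22db516, d474040, e306395, ffcee08}.
Only in eb910cc's history (ahead): {eb910cc} — 1.
Only in d474040's history (behind): {d474040, e306395} — 2.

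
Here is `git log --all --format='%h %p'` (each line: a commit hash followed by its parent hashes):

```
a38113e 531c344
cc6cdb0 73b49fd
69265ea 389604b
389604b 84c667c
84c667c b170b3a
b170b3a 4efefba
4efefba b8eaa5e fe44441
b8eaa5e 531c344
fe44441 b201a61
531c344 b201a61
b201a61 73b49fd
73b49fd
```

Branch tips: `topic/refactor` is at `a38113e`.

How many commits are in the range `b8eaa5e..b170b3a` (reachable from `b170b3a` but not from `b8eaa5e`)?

Reachable from b170b3a: {4efefba, 531c344, 73b49fd, b170b3a, b201a61, b8eaa5e, fe44441}.
Reachable from b8eaa5e: {531c344, 73b49fd, b201a61, b8eaa5e}.
In b170b3a's history but not b8eaa5e's: {4efefba, b170b3a, fe44441} — 3 commits.

3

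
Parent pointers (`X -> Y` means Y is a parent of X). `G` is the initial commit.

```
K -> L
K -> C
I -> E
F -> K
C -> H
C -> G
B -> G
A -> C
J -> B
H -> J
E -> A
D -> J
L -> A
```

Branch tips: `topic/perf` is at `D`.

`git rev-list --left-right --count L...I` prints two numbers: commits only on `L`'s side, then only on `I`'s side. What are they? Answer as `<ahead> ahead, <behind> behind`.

1 ahead, 2 behind

Reachable from L: {A, B, C, G, H, J, L}.
Reachable from I: {A, B, C, E, G, H, I, J}.
Only in L's history (ahead): {L} — 1.
Only in I's history (behind): {E, I} — 2.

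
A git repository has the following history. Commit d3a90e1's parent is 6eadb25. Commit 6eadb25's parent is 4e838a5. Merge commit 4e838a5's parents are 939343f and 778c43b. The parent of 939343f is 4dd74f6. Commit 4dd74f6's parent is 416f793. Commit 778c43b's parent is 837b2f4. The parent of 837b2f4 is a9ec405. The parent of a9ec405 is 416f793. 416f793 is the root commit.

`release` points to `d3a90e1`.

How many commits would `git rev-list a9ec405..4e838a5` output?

5

Reachable from 4e838a5: {416f793, 4dd74f6, 4e838a5, 778c43b, 837b2f4, 939343f, a9ec405}.
Reachable from a9ec405: {416f793, a9ec405}.
In 4e838a5's history but not a9ec405's: {4dd74f6, 4e838a5, 778c43b, 837b2f4, 939343f} — 5 commits.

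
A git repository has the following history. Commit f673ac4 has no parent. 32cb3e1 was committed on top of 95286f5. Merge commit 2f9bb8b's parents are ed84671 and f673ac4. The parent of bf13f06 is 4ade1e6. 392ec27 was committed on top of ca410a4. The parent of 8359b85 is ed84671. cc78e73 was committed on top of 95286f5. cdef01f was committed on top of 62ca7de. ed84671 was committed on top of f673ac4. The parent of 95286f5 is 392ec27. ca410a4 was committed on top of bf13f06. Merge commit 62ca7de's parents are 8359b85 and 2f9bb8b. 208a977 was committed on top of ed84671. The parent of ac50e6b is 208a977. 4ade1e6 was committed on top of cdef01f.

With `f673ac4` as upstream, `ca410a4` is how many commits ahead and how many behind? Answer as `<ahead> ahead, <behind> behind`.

Reachable from ca410a4: {2f9bb8b, 4ade1e6, 62ca7de, 8359b85, bf13f06, ca410a4, cdef01f, ed84671, f673ac4}.
Reachable from f673ac4: {f673ac4}.
Only in ca410a4's history (ahead): {2f9bb8b, 4ade1e6, 62ca7de, 8359b85, bf13f06, ca410a4, cdef01f, ed84671} — 8.
Only in f673ac4's history (behind): {} — 0.

8 ahead, 0 behind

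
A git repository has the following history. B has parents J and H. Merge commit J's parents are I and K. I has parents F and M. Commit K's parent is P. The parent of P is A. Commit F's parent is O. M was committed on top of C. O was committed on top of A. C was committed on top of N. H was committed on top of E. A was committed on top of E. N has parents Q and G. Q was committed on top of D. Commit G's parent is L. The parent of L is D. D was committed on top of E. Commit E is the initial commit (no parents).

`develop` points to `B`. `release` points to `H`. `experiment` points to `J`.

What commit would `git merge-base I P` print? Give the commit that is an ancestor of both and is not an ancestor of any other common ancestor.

A

Ancestors of I: {A, C, D, E, F, G, I, L, M, N, O, Q}.
Ancestors of P: {A, E, P}.
Common ancestors: {A, E}.
Among these, A is not an ancestor of any other common ancestor — it is the merge base.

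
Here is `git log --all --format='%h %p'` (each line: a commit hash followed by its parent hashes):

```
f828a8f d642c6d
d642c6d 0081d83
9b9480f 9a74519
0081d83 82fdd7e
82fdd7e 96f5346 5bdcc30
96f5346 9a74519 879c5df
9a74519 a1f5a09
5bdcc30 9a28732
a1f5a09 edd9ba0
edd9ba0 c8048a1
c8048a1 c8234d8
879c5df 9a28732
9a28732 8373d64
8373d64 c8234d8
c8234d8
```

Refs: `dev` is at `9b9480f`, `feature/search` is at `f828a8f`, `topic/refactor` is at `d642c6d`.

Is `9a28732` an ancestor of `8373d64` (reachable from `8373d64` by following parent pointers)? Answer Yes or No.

Ancestors of 8373d64: {8373d64, c8234d8}.
9a28732 is not in that set, so it is not an ancestor of 8373d64.

No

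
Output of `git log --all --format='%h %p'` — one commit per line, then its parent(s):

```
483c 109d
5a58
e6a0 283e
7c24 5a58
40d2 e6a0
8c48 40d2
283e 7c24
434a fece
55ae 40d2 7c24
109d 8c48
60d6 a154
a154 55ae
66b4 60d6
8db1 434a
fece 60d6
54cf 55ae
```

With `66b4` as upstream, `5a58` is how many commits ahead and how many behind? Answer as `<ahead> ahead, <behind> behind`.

0 ahead, 8 behind

Reachable from 5a58: {5a58}.
Reachable from 66b4: {283e, 40d2, 55ae, 5a58, 60d6, 66b4, 7c24, a154, e6a0}.
Only in 5a58's history (ahead): {} — 0.
Only in 66b4's history (behind): {283e, 40d2, 55ae, 60d6, 66b4, 7c24, a154, e6a0} — 8.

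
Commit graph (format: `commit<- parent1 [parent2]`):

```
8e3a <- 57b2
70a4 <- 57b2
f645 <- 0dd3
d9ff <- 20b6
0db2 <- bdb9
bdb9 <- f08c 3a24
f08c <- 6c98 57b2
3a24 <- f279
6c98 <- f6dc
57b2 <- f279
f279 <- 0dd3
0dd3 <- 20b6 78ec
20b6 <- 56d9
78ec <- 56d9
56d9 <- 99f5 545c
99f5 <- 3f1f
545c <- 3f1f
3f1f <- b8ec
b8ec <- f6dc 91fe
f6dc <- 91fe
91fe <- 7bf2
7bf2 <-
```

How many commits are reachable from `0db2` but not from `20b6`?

9

Reachable from 0db2: {0db2, 0dd3, 20b6, 3a24, 3f1f, 545c, 56d9, 57b2, 6c98, 78ec, 7bf2, 91fe, 99f5, b8ec, bdb9, f08c, f279, f6dc}.
Reachable from 20b6: {20b6, 3f1f, 545c, 56d9, 7bf2, 91fe, 99f5, b8ec, f6dc}.
In 0db2's history but not 20b6's: {0db2, 0dd3, 3a24, 57b2, 6c98, 78ec, bdb9, f08c, f279} — 9 commits.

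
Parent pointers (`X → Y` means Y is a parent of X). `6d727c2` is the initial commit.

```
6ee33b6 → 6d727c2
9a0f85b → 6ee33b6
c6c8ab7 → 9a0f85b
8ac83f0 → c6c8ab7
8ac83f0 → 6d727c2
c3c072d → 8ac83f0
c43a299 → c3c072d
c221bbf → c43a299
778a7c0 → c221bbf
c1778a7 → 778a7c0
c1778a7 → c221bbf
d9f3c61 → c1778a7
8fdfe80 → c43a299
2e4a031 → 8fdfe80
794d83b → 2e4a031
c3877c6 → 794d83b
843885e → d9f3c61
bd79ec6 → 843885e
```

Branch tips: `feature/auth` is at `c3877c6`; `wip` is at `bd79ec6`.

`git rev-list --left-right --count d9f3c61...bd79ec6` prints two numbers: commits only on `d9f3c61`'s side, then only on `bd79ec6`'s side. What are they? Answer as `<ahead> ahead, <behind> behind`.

0 ahead, 2 behind

Reachable from d9f3c61: {6d727c2, 6ee33b6, 778a7c0, 8ac83f0, 9a0f85b, c1778a7, c221bbf, c3c072d, c43a299, c6c8ab7, d9f3c61}.
Reachable from bd79ec6: {6d727c2, 6ee33b6, 778a7c0, 843885e, 8ac83f0, 9a0f85b, bd79ec6, c1778a7, c221bbf, c3c072d, c43a299, c6c8ab7, d9f3c61}.
Only in d9f3c61's history (ahead): {} — 0.
Only in bd79ec6's history (behind): {843885e, bd79ec6} — 2.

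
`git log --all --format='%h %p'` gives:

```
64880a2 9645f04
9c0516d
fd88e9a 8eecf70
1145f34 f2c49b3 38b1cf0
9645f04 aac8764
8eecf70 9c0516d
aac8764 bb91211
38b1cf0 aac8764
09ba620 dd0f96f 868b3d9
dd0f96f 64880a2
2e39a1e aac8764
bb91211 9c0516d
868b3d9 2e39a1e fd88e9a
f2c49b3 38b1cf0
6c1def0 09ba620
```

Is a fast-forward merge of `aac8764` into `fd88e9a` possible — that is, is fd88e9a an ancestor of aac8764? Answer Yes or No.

A fast-forward from fd88e9a to aac8764 is possible iff fd88e9a is an ancestor of aac8764.
Ancestors of aac8764: {9c0516d, aac8764, bb91211}.
fd88e9a is not among them, so fast-forward is not possible.

No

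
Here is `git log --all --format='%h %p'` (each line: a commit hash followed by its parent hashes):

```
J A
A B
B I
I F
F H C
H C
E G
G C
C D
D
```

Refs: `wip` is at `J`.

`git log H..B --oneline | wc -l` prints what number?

3

Reachable from B: {B, C, D, F, H, I}.
Reachable from H: {C, D, H}.
In B's history but not H's: {B, F, I} — 3 commits.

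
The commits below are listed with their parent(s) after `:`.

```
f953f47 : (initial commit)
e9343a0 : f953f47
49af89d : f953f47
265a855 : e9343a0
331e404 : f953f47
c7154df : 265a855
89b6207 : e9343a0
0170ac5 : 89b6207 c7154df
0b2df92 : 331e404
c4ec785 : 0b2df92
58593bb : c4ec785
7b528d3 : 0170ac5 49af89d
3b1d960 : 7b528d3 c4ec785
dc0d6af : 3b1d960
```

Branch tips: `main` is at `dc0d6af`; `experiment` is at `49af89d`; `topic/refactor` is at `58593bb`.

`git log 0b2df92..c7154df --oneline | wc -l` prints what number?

3

Reachable from c7154df: {265a855, c7154df, e9343a0, f953f47}.
Reachable from 0b2df92: {0b2df92, 331e404, f953f47}.
In c7154df's history but not 0b2df92's: {265a855, c7154df, e9343a0} — 3 commits.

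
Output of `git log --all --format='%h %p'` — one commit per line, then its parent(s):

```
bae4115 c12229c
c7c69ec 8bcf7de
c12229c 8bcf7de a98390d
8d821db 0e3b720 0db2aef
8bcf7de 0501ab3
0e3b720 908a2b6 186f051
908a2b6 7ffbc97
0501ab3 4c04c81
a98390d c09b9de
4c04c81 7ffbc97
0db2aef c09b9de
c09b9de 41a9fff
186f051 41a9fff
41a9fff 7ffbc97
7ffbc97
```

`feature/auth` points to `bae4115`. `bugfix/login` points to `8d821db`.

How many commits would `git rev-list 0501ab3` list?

Walking parent pointers from 0501ab3: reachable set = {0501ab3, 4c04c81, 7ffbc97}.
That is 3 commits.

3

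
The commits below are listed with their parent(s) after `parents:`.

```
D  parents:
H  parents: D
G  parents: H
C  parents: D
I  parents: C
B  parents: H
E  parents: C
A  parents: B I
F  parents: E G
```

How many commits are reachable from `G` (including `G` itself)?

Walking parent pointers from G: reachable set = {D, G, H}.
That is 3 commits.

3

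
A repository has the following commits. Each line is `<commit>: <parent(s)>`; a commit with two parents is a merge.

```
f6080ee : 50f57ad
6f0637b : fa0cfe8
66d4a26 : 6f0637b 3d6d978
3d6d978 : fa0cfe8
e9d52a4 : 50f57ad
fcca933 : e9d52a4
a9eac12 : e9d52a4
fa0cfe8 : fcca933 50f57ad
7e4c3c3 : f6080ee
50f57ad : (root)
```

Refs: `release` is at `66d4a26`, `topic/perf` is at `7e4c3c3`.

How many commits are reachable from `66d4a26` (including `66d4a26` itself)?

Walking parent pointers from 66d4a26: reachable set = {3d6d978, 50f57ad, 66d4a26, 6f0637b, e9d52a4, fa0cfe8, fcca933}.
That is 7 commits.

7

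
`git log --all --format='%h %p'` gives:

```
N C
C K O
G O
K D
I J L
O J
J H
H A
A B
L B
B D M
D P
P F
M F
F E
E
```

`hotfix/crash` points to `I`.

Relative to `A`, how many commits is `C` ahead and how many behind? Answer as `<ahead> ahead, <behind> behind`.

Reachable from C: {A, B, C, D, E, F, H, J, K, M, O, P}.
Reachable from A: {A, B, D, E, F, M, P}.
Only in C's history (ahead): {C, H, J, K, O} — 5.
Only in A's history (behind): {} — 0.

5 ahead, 0 behind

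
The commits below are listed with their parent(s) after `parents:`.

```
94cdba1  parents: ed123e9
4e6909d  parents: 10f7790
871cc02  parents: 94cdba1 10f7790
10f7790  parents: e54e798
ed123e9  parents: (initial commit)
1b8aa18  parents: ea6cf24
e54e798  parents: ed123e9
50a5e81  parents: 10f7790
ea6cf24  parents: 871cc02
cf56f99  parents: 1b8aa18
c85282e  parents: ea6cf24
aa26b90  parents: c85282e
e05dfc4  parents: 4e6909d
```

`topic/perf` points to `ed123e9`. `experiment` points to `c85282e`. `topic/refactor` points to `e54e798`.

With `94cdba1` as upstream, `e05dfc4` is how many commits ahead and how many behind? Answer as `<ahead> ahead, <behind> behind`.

4 ahead, 1 behind

Reachable from e05dfc4: {10f7790, 4e6909d, e05dfc4, e54e798, ed123e9}.
Reachable from 94cdba1: {94cdba1, ed123e9}.
Only in e05dfc4's history (ahead): {10f7790, 4e6909d, e05dfc4, e54e798} — 4.
Only in 94cdba1's history (behind): {94cdba1} — 1.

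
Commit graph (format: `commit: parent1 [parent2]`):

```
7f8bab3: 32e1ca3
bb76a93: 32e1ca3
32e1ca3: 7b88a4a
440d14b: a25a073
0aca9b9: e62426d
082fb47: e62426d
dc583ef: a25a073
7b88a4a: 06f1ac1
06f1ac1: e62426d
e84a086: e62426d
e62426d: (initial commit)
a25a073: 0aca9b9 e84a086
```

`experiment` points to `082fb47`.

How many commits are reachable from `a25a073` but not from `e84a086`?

2

Reachable from a25a073: {0aca9b9, a25a073, e62426d, e84a086}.
Reachable from e84a086: {e62426d, e84a086}.
In a25a073's history but not e84a086's: {0aca9b9, a25a073} — 2 commits.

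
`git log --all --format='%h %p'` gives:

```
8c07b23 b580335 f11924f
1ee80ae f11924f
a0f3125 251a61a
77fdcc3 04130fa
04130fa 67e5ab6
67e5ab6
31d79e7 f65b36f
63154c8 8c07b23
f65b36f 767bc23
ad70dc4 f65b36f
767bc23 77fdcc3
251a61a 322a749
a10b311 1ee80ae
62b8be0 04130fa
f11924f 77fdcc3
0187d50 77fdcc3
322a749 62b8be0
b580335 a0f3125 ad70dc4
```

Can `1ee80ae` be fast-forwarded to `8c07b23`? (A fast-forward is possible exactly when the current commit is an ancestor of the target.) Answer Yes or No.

No

A fast-forward from 1ee80ae to 8c07b23 is possible iff 1ee80ae is an ancestor of 8c07b23.
Ancestors of 8c07b23: {04130fa, 251a61a, 322a749, 62b8be0, 67e5ab6, 767bc23, 77fdcc3, 8c07b23, a0f3125, ad70dc4, b580335, f11924f, f65b36f}.
1ee80ae is not among them, so fast-forward is not possible.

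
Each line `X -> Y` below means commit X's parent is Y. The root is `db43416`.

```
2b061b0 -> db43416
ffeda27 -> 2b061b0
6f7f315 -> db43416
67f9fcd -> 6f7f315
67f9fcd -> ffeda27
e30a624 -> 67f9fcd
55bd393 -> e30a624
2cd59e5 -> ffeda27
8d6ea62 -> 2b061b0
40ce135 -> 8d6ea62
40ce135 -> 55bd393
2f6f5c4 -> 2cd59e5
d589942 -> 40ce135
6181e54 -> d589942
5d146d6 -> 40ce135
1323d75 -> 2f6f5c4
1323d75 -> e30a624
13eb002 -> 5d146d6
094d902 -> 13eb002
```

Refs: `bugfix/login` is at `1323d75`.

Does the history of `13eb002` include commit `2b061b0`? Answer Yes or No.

Yes

Ancestors of 13eb002 (commits reachable by following parents): {13eb002, 2b061b0, 40ce135, 55bd393, 5d146d6, 67f9fcd, 6f7f315, 8d6ea62, db43416, e30a624, ffeda27}.
2b061b0 is in that set, so it is an ancestor of 13eb002.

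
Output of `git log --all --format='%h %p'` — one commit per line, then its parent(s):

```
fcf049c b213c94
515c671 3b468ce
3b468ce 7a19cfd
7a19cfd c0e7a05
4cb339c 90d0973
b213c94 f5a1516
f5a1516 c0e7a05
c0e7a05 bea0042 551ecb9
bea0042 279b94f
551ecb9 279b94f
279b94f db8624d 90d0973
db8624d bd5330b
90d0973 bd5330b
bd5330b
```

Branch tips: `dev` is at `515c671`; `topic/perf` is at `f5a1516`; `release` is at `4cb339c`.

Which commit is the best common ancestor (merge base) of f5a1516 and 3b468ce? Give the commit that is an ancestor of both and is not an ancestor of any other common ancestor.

Ancestors of f5a1516: {279b94f, 551ecb9, 90d0973, bd5330b, bea0042, c0e7a05, db8624d, f5a1516}.
Ancestors of 3b468ce: {279b94f, 3b468ce, 551ecb9, 7a19cfd, 90d0973, bd5330b, bea0042, c0e7a05, db8624d}.
Common ancestors: {279b94f, 551ecb9, 90d0973, bd5330b, bea0042, c0e7a05, db8624d}.
Among these, c0e7a05 is not an ancestor of any other common ancestor — it is the merge base.

c0e7a05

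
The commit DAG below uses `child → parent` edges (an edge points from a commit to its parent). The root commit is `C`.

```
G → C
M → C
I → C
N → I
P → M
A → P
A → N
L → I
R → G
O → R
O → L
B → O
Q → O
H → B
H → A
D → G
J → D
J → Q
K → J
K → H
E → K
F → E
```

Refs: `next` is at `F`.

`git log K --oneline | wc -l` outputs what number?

Walking parent pointers from K: reachable set = {A, B, C, D, G, H, I, J, K, L, M, N, O, P, Q, R}.
That is 16 commits.

16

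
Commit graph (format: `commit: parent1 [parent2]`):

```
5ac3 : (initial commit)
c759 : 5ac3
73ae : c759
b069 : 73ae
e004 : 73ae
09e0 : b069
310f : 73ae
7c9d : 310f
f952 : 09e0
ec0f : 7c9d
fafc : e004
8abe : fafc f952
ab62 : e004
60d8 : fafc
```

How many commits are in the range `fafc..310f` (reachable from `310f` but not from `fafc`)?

1

Reachable from 310f: {310f, 5ac3, 73ae, c759}.
Reachable from fafc: {5ac3, 73ae, c759, e004, fafc}.
In 310f's history but not fafc's: {310f} — 1 commit.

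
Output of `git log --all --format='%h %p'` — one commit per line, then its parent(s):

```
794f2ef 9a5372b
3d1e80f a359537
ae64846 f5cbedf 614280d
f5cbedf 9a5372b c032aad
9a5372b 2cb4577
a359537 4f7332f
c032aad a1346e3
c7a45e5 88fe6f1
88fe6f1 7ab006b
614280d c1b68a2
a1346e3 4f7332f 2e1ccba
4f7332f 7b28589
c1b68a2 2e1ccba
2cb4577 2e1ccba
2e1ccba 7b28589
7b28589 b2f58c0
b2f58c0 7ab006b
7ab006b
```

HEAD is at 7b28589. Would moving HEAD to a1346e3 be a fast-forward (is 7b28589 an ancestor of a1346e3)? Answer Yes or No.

A fast-forward from 7b28589 to a1346e3 is possible iff 7b28589 is an ancestor of a1346e3.
Ancestors of a1346e3: {2e1ccba, 4f7332f, 7ab006b, 7b28589, a1346e3, b2f58c0}.
7b28589 is among them, so fast-forward is possible.

Yes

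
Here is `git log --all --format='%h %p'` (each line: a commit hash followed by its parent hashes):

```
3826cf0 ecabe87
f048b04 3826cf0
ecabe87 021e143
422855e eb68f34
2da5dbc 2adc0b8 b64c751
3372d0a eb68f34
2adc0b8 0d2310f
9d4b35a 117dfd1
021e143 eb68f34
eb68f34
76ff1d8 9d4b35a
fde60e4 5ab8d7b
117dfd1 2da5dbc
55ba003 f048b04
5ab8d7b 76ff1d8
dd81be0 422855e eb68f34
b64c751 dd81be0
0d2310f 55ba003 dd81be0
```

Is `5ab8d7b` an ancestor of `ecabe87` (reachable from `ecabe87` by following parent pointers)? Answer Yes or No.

No

Ancestors of ecabe87: {021e143, eb68f34, ecabe87}.
5ab8d7b is not in that set, so it is not an ancestor of ecabe87.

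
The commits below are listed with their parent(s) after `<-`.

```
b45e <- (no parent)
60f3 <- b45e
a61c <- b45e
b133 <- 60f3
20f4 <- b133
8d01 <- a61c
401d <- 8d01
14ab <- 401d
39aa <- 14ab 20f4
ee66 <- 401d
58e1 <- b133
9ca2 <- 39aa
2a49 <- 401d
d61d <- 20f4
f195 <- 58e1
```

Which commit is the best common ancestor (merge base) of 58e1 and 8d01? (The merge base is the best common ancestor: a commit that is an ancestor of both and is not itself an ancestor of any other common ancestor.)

b45e

Ancestors of 58e1: {58e1, 60f3, b133, b45e}.
Ancestors of 8d01: {8d01, a61c, b45e}.
Common ancestors: {b45e}.
The only common ancestor is b45e, so it is the merge base.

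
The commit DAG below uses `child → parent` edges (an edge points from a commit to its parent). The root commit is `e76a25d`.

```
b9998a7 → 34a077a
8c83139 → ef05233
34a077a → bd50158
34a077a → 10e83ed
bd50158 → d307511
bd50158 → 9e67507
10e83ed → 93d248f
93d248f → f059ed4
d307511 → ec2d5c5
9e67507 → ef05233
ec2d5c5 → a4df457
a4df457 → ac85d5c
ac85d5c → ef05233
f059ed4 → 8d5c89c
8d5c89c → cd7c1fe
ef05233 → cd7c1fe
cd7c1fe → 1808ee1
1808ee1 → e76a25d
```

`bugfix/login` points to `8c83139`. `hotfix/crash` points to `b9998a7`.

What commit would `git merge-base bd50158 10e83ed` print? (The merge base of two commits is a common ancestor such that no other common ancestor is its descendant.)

cd7c1fe

Ancestors of bd50158: {1808ee1, 9e67507, a4df457, ac85d5c, bd50158, cd7c1fe, d307511, e76a25d, ec2d5c5, ef05233}.
Ancestors of 10e83ed: {10e83ed, 1808ee1, 8d5c89c, 93d248f, cd7c1fe, e76a25d, f059ed4}.
Common ancestors: {1808ee1, cd7c1fe, e76a25d}.
Among these, cd7c1fe is not an ancestor of any other common ancestor — it is the merge base.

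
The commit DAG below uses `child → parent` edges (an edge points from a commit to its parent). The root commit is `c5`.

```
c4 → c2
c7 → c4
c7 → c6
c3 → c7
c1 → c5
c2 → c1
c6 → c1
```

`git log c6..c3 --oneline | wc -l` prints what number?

Reachable from c3: {c1, c2, c3, c4, c5, c6, c7}.
Reachable from c6: {c1, c5, c6}.
In c3's history but not c6's: {c2, c3, c4, c7} — 4 commits.

4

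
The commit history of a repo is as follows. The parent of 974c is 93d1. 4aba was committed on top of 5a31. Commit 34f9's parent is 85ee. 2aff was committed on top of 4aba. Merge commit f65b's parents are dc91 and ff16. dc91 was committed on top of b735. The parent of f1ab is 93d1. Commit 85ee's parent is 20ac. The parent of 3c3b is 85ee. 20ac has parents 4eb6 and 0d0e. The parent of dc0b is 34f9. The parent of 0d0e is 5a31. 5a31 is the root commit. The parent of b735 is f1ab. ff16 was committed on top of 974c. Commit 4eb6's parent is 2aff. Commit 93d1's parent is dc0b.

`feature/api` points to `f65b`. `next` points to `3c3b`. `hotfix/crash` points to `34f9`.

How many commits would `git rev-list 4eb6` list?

4

Walking parent pointers from 4eb6: reachable set = {2aff, 4aba, 4eb6, 5a31}.
That is 4 commits.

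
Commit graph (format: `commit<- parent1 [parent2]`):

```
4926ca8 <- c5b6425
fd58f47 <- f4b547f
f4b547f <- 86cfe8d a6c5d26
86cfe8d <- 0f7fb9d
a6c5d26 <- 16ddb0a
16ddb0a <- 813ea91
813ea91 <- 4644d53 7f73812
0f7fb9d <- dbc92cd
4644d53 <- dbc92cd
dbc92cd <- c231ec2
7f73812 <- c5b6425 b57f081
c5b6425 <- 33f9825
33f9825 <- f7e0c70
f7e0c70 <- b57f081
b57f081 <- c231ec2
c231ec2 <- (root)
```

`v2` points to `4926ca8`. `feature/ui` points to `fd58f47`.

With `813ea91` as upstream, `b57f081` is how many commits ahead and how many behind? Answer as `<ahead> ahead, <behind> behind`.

0 ahead, 7 behind

Reachable from b57f081: {b57f081, c231ec2}.
Reachable from 813ea91: {33f9825, 4644d53, 7f73812, 813ea91, b57f081, c231ec2, c5b6425, dbc92cd, f7e0c70}.
Only in b57f081's history (ahead): {} — 0.
Only in 813ea91's history (behind): {33f9825, 4644d53, 7f73812, 813ea91, c5b6425, dbc92cd, f7e0c70} — 7.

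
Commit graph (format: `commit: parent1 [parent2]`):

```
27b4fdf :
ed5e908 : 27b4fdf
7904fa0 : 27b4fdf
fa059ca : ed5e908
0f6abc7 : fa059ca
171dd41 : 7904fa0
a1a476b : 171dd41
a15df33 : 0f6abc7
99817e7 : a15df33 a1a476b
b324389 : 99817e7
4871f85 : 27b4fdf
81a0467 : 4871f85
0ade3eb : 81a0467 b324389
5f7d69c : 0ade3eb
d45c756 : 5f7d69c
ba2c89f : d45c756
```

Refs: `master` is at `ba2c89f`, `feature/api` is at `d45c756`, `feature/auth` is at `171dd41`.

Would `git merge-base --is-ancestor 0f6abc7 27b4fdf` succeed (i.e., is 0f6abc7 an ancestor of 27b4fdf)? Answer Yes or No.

No

Ancestors of 27b4fdf: {27b4fdf}.
0f6abc7 is not in that set, so it is not an ancestor of 27b4fdf.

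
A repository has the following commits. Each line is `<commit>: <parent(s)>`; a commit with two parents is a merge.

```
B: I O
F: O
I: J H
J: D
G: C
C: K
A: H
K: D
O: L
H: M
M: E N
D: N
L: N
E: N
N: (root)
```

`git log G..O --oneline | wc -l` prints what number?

2

Reachable from O: {L, N, O}.
Reachable from G: {C, D, G, K, N}.
In O's history but not G's: {L, O} — 2 commits.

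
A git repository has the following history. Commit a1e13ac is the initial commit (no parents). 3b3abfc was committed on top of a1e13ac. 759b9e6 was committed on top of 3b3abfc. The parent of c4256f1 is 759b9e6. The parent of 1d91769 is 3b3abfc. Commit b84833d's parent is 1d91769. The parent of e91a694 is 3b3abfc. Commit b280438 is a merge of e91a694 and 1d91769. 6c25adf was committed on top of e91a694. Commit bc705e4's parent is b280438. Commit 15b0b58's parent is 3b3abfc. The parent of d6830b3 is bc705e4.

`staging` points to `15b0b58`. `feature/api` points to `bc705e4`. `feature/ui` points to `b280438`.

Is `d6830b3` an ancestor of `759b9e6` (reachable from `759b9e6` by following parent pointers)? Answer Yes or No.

Ancestors of 759b9e6: {3b3abfc, 759b9e6, a1e13ac}.
d6830b3 is not in that set, so it is not an ancestor of 759b9e6.

No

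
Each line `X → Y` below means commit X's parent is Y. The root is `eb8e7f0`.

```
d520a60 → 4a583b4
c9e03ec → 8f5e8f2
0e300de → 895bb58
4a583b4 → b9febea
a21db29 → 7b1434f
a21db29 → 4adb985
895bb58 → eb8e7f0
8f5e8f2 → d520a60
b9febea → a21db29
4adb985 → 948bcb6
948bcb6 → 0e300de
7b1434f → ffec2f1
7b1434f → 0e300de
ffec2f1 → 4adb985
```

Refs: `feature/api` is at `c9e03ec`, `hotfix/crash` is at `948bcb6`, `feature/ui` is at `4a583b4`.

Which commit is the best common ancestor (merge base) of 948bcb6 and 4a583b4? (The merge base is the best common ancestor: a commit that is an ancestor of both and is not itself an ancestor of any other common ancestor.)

Ancestors of 948bcb6: {0e300de, 895bb58, 948bcb6, eb8e7f0}.
Ancestors of 4a583b4: {0e300de, 4a583b4, 4adb985, 7b1434f, 895bb58, 948bcb6, a21db29, b9febea, eb8e7f0, ffec2f1}.
Common ancestors: {0e300de, 895bb58, 948bcb6, eb8e7f0}.
Among these, 948bcb6 is not an ancestor of any other common ancestor — it is the merge base.

948bcb6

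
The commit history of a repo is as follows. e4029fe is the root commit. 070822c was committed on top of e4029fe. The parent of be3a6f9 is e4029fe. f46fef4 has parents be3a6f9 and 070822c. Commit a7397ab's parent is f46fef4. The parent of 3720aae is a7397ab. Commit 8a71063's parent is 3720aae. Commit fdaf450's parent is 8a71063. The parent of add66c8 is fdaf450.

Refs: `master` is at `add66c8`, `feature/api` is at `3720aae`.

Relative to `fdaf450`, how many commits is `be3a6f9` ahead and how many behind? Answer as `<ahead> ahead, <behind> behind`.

0 ahead, 6 behind

Reachable from be3a6f9: {be3a6f9, e4029fe}.
Reachable from fdaf450: {070822c, 3720aae, 8a71063, a7397ab, be3a6f9, e4029fe, f46fef4, fdaf450}.
Only in be3a6f9's history (ahead): {} — 0.
Only in fdaf450's history (behind): {070822c, 3720aae, 8a71063, a7397ab, f46fef4, fdaf450} — 6.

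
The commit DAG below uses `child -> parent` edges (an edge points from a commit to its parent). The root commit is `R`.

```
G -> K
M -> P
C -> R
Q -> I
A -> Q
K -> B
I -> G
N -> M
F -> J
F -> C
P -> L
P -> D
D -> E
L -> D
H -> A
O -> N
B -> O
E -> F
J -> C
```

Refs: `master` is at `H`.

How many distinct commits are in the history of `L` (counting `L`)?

7

Walking parent pointers from L: reachable set = {C, D, E, F, J, L, R}.
That is 7 commits.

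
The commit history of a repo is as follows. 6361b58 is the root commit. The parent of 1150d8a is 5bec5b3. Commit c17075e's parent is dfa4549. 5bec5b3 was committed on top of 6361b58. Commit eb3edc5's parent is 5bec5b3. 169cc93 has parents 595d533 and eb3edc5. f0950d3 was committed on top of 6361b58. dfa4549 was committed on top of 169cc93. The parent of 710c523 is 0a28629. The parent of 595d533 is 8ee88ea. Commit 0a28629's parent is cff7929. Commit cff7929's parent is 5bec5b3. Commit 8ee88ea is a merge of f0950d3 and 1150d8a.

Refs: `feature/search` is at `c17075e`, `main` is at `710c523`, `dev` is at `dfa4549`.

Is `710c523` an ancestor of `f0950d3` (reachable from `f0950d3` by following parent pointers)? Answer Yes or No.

Ancestors of f0950d3: {6361b58, f0950d3}.
710c523 is not in that set, so it is not an ancestor of f0950d3.

No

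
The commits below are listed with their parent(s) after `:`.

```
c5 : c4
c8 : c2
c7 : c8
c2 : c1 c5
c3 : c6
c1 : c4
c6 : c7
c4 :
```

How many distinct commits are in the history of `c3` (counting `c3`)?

8

Walking parent pointers from c3: reachable set = {c1, c2, c3, c4, c5, c6, c7, c8}.
That is 8 commits.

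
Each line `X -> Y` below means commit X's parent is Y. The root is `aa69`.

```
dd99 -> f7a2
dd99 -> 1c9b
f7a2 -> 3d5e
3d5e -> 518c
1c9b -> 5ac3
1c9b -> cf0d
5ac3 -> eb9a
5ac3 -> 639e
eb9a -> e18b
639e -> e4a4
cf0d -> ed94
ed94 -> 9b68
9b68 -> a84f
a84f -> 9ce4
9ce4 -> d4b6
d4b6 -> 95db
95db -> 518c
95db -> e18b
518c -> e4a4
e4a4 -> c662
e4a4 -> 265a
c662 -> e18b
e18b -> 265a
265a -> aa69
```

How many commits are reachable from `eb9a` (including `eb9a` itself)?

4

Walking parent pointers from eb9a: reachable set = {265a, aa69, e18b, eb9a}.
That is 4 commits.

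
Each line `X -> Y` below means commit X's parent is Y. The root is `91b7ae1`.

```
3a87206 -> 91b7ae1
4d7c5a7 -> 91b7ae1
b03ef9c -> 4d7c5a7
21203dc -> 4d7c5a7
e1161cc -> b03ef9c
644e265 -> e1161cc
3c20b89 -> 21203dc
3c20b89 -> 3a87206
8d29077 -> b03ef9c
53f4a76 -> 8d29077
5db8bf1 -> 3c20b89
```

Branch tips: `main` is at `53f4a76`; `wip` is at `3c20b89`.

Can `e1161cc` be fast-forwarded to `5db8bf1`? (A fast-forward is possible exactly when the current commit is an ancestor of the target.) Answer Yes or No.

A fast-forward from e1161cc to 5db8bf1 is possible iff e1161cc is an ancestor of 5db8bf1.
Ancestors of 5db8bf1: {21203dc, 3a87206, 3c20b89, 4d7c5a7, 5db8bf1, 91b7ae1}.
e1161cc is not among them, so fast-forward is not possible.

No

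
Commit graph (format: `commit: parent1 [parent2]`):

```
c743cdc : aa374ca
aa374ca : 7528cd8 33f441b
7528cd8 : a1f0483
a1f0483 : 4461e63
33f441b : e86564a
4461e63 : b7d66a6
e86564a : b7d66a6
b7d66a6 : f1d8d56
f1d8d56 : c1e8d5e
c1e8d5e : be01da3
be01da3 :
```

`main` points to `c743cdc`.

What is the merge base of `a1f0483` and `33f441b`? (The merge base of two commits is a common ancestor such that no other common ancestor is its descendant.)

Ancestors of a1f0483: {4461e63, a1f0483, b7d66a6, be01da3, c1e8d5e, f1d8d56}.
Ancestors of 33f441b: {33f441b, b7d66a6, be01da3, c1e8d5e, e86564a, f1d8d56}.
Common ancestors: {b7d66a6, be01da3, c1e8d5e, f1d8d56}.
Among these, b7d66a6 is not an ancestor of any other common ancestor — it is the merge base.

b7d66a6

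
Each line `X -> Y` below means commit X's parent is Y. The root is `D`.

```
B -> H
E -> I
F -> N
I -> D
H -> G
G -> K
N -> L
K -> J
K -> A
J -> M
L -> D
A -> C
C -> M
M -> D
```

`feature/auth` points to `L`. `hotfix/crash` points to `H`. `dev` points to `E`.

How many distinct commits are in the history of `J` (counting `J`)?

Walking parent pointers from J: reachable set = {D, J, M}.
That is 3 commits.

3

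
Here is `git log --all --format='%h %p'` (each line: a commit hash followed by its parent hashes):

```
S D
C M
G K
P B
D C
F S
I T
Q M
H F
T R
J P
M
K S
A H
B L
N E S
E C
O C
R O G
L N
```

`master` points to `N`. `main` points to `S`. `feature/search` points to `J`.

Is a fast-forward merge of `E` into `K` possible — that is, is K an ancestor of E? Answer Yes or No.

A fast-forward from K to E is possible iff K is an ancestor of E.
Ancestors of E: {C, E, M}.
K is not among them, so fast-forward is not possible.

No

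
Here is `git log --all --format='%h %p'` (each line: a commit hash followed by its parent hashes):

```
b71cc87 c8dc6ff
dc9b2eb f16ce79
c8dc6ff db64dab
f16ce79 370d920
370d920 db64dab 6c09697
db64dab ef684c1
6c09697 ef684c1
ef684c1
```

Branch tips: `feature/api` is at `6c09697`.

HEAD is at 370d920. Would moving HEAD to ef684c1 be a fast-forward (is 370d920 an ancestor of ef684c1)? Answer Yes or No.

No

A fast-forward from 370d920 to ef684c1 is possible iff 370d920 is an ancestor of ef684c1.
Ancestors of ef684c1: {ef684c1}.
370d920 is not among them, so fast-forward is not possible.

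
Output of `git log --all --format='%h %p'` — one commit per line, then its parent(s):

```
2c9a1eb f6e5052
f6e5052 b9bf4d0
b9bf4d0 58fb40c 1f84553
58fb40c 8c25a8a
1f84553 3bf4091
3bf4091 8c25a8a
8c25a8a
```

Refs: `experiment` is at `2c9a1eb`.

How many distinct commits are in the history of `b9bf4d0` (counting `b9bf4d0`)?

Walking parent pointers from b9bf4d0: reachable set = {1f84553, 3bf4091, 58fb40c, 8c25a8a, b9bf4d0}.
That is 5 commits.

5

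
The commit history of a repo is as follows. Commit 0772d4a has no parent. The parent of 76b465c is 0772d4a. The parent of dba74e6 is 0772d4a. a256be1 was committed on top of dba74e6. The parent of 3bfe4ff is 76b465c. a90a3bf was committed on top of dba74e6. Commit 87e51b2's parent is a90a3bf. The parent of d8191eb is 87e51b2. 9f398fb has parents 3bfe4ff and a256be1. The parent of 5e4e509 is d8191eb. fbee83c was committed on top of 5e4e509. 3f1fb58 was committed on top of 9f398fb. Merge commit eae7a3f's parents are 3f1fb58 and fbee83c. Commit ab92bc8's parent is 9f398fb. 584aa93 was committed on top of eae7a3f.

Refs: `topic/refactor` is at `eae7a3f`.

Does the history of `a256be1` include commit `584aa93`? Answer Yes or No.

No

Ancestors of a256be1: {0772d4a, a256be1, dba74e6}.
584aa93 is not in that set, so it is not an ancestor of a256be1.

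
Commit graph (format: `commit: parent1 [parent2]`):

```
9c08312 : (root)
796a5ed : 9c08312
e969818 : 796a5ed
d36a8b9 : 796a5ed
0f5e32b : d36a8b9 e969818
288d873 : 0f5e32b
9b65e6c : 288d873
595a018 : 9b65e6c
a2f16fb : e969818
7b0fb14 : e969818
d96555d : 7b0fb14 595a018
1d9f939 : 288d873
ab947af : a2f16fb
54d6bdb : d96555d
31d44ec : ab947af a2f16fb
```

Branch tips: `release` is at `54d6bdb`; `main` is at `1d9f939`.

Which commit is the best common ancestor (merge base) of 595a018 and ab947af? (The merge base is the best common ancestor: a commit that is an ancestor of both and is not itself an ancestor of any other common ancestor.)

Ancestors of 595a018: {0f5e32b, 288d873, 595a018, 796a5ed, 9b65e6c, 9c08312, d36a8b9, e969818}.
Ancestors of ab947af: {796a5ed, 9c08312, a2f16fb, ab947af, e969818}.
Common ancestors: {796a5ed, 9c08312, e969818}.
Among these, e969818 is not an ancestor of any other common ancestor — it is the merge base.

e969818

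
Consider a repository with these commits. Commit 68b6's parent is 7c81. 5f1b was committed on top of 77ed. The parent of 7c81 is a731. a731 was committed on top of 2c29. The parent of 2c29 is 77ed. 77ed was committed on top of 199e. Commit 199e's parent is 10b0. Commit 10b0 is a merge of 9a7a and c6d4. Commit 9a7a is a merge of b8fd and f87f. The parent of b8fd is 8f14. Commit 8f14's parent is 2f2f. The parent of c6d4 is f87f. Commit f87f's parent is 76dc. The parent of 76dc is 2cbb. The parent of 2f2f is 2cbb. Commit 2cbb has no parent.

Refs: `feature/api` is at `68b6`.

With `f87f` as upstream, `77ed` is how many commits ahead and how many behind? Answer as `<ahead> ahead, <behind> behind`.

8 ahead, 0 behind

Reachable from 77ed: {10b0, 199e, 2cbb, 2f2f, 76dc, 77ed, 8f14, 9a7a, b8fd, c6d4, f87f}.
Reachable from f87f: {2cbb, 76dc, f87f}.
Only in 77ed's history (ahead): {10b0, 199e, 2f2f, 77ed, 8f14, 9a7a, b8fd, c6d4} — 8.
Only in f87f's history (behind): {} — 0.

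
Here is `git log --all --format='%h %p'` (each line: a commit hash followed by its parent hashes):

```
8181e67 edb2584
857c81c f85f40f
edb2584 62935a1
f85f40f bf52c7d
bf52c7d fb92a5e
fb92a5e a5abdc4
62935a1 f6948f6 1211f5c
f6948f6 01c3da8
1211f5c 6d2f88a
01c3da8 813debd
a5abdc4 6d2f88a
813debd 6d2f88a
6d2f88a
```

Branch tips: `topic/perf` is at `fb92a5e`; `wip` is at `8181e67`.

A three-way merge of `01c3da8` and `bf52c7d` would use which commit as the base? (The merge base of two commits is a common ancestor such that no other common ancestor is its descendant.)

Ancestors of 01c3da8: {01c3da8, 6d2f88a, 813debd}.
Ancestors of bf52c7d: {6d2f88a, a5abdc4, bf52c7d, fb92a5e}.
Common ancestors: {6d2f88a}.
The only common ancestor is 6d2f88a, so it is the merge base.

6d2f88a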